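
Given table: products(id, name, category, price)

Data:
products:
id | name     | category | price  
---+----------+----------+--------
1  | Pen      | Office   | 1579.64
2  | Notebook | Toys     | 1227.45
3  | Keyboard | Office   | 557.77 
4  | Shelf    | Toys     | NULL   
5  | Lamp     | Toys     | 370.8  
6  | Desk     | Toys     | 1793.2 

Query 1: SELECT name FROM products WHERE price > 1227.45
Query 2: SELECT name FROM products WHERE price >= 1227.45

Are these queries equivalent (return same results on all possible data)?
No, not equivalent

Query 1 returns: [('Pen',), ('Desk',)]
Query 2 returns: [('Pen',), ('Notebook',), ('Desk',)]

Reason: > vs >= gives different results when price = 1227.45 exists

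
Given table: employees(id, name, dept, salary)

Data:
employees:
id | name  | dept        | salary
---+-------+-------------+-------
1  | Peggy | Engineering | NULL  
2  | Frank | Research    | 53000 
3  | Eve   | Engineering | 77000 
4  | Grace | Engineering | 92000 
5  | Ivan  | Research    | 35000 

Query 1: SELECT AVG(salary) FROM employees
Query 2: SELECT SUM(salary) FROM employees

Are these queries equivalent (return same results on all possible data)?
No, not equivalent

Query 1 returns: [(64250.0,)]
Query 2 returns: [(257000,)]

Reason: AVG vs SUM give different aggregate values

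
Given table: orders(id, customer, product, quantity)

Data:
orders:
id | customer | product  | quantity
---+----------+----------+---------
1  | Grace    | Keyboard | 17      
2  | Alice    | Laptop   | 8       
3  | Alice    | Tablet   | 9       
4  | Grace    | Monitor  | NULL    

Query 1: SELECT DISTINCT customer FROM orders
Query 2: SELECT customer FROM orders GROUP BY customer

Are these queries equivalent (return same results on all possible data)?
Yes, equivalent

Both queries return: [('Alice',), ('Grace',)]

Reason: Both get unique customers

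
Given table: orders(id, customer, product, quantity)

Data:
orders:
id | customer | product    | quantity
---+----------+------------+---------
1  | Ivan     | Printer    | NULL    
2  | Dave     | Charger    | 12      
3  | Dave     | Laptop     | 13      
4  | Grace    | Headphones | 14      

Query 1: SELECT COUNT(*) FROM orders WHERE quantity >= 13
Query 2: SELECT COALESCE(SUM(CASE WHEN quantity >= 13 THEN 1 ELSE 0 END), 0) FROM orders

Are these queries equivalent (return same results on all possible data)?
Yes, equivalent

Both queries return: [(2,)]

Reason: COUNT with WHERE vs conditional SUM (COALESCE handles empty-table NULL)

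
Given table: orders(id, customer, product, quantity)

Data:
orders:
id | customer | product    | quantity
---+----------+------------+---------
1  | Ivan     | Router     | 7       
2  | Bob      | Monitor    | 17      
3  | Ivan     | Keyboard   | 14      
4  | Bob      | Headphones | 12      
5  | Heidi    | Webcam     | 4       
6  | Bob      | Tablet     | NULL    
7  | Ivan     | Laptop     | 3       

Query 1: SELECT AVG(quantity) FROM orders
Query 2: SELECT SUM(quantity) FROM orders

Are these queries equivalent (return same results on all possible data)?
No, not equivalent

Query 1 returns: [(9.5,)]
Query 2 returns: [(57,)]

Reason: AVG vs SUM give different aggregate values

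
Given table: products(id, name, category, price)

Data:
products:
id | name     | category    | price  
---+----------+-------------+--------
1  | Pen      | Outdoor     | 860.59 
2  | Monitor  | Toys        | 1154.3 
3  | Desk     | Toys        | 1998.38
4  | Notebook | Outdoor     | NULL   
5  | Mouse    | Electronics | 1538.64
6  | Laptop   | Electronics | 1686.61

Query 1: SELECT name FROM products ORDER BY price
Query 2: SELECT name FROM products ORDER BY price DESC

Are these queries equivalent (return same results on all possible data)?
No, not equivalent

Query 1 returns: [('Notebook',), ('Pen',), ('Monitor',), ('Mouse',), ('Laptop',), ('Desk',)]
Query 2 returns: [('Desk',), ('Laptop',), ('Mouse',), ('Monitor',), ('Pen',), ('Notebook',)]

Reason: ASC vs DESC gives opposite ordering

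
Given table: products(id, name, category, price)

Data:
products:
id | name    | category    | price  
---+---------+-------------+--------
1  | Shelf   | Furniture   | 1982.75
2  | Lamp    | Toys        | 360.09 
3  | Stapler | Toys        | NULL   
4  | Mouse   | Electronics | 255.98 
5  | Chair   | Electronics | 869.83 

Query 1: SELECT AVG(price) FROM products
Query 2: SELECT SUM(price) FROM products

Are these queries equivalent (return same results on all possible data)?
No, not equivalent

Query 1 returns: [(867.1625,)]
Query 2 returns: [(3468.65,)]

Reason: AVG vs SUM give different aggregate values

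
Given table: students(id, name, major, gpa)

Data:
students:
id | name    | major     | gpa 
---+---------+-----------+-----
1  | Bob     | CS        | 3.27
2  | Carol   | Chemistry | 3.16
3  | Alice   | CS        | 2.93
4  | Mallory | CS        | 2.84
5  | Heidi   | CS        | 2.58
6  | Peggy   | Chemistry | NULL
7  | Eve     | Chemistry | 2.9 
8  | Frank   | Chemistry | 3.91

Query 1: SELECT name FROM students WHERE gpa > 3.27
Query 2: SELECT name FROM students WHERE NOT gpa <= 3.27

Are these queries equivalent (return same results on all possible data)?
Yes, equivalent

Both queries return: [('Frank',)]

Reason: Both filter gpa > 3.27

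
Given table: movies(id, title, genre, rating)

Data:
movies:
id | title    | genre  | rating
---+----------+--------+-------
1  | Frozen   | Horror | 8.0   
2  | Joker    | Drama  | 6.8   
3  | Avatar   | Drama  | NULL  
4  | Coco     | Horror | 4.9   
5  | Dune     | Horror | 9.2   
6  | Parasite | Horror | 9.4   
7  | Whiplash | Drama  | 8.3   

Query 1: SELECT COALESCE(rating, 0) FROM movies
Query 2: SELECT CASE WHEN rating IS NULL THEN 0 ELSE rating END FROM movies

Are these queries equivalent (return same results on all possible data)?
Yes, equivalent

Both queries return: [(0,), (4.9,), (6.8,), (8.0,), (8.3,), (9.2,), (9.4,)]

Reason: COALESCE vs CASE for NULL handling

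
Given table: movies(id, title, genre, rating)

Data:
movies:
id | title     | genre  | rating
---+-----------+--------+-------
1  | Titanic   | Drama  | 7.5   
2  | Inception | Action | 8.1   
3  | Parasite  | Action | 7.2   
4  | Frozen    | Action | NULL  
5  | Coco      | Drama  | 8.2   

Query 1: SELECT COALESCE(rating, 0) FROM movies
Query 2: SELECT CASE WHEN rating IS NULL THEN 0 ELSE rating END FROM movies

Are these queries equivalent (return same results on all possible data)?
Yes, equivalent

Both queries return: [(0,), (7.2,), (7.5,), (8.1,), (8.2,)]

Reason: COALESCE vs CASE for NULL handling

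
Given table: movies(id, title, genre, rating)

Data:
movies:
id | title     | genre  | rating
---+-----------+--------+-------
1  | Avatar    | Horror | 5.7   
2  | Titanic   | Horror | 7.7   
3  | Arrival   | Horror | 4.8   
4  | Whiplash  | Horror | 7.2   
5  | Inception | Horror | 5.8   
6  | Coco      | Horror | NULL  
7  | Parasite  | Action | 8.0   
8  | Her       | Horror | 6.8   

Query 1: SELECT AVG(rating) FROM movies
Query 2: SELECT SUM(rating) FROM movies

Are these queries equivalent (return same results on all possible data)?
No, not equivalent

Query 1 returns: [(6.571428571428571,)]
Query 2 returns: [(46.0,)]

Reason: AVG vs SUM give different aggregate values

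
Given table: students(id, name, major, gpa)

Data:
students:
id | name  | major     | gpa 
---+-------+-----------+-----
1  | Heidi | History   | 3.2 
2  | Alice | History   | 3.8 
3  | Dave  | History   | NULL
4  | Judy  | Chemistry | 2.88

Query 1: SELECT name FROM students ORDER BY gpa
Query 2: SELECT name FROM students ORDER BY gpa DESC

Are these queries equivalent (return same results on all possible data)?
No, not equivalent

Query 1 returns: [('Dave',), ('Judy',), ('Heidi',), ('Alice',)]
Query 2 returns: [('Alice',), ('Heidi',), ('Judy',), ('Dave',)]

Reason: ASC vs DESC gives opposite ordering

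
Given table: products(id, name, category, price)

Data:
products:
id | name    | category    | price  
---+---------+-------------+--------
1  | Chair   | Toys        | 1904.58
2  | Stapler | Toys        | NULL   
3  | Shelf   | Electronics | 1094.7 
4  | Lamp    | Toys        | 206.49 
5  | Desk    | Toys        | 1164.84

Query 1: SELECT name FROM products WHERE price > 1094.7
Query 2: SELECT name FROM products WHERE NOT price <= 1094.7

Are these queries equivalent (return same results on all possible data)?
Yes, equivalent

Both queries return: [('Chair',), ('Desk',)]

Reason: Both filter price > 1094.7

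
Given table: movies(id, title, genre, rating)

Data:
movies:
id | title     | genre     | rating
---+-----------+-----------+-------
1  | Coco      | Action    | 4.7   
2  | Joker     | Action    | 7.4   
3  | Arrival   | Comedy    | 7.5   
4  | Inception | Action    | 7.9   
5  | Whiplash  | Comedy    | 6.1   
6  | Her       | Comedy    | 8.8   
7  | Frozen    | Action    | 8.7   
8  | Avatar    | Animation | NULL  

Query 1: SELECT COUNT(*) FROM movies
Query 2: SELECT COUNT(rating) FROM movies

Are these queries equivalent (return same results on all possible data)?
No, not equivalent

Query 1 returns: [(8,)]
Query 2 returns: [(7,)]

Reason: COUNT(*) includes NULLs, COUNT(column) excludes them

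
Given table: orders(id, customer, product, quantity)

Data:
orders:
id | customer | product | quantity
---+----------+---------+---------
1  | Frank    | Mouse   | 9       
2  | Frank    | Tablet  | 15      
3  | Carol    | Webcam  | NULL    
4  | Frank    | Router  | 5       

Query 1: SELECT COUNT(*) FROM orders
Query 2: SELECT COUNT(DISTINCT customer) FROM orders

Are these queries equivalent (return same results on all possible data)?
No, not equivalent

Query 1 returns: [(4,)]
Query 2 returns: [(2,)]

Reason: COUNT(*) counts rows, COUNT(DISTINCT customer) counts unique customers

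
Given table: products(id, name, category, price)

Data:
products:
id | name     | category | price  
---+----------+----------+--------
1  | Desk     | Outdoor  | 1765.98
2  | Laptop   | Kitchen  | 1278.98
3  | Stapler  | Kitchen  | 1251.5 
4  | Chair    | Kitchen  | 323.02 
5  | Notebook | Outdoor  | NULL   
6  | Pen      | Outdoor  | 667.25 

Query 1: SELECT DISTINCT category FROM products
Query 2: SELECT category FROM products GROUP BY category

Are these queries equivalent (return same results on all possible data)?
Yes, equivalent

Both queries return: [('Kitchen',), ('Outdoor',)]

Reason: Both get unique categorys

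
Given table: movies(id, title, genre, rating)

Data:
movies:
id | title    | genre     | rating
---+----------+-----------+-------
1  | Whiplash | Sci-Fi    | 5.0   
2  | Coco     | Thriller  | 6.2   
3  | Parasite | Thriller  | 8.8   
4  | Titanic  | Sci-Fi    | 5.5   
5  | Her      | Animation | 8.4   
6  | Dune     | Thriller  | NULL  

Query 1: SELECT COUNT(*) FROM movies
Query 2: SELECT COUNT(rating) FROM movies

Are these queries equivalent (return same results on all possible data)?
No, not equivalent

Query 1 returns: [(6,)]
Query 2 returns: [(5,)]

Reason: COUNT(*) includes NULLs, COUNT(column) excludes them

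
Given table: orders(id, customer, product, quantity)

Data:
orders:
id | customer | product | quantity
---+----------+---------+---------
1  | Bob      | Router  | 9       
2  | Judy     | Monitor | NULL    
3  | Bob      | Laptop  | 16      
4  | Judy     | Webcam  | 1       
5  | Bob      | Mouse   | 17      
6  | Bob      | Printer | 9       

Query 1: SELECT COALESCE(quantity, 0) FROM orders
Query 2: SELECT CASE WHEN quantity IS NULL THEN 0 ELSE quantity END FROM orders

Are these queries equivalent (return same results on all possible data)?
Yes, equivalent

Both queries return: [(0,), (1,), (9,), (9,), (16,), (17,)]

Reason: COALESCE vs CASE for NULL handling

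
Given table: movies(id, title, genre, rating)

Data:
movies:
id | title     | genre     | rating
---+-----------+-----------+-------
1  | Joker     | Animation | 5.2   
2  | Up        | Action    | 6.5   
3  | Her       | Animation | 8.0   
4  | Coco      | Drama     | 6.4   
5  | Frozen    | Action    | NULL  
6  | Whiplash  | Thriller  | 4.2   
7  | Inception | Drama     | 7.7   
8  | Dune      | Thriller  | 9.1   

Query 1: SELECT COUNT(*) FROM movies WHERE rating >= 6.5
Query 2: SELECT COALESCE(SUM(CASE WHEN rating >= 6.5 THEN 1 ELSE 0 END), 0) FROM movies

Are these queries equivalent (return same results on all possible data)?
Yes, equivalent

Both queries return: [(4,)]

Reason: COUNT with WHERE vs conditional SUM (COALESCE handles empty-table NULL)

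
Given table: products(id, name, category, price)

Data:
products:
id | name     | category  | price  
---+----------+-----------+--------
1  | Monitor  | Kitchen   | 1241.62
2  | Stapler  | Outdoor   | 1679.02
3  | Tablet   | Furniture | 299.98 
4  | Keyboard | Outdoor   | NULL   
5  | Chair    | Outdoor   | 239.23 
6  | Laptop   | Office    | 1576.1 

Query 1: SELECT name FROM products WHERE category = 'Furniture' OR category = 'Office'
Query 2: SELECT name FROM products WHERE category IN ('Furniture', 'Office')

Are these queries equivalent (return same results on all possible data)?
Yes, equivalent

Both queries return: [('Laptop',), ('Tablet',)]

Reason: OR vs IN are equivalent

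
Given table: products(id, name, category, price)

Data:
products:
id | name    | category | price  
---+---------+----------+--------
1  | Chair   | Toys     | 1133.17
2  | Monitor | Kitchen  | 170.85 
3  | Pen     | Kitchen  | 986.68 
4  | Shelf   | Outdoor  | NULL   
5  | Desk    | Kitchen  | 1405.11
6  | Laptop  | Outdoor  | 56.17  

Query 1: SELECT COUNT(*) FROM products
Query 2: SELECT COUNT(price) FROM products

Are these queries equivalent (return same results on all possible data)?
No, not equivalent

Query 1 returns: [(6,)]
Query 2 returns: [(5,)]

Reason: COUNT(*) includes NULLs, COUNT(column) excludes them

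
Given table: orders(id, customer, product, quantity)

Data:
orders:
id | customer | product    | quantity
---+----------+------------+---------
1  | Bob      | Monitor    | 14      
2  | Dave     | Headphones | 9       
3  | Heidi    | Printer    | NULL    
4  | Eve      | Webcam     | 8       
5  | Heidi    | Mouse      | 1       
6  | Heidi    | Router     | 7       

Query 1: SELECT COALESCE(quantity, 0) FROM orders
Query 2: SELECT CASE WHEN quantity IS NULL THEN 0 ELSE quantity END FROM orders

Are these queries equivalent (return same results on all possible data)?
Yes, equivalent

Both queries return: [(0,), (1,), (7,), (8,), (9,), (14,)]

Reason: COALESCE vs CASE for NULL handling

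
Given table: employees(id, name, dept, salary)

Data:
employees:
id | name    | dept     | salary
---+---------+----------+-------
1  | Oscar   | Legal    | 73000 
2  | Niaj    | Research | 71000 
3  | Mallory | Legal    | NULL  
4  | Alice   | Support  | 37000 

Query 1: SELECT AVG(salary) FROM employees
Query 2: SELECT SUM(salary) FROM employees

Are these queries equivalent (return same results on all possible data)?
No, not equivalent

Query 1 returns: [(60333.333333333336,)]
Query 2 returns: [(181000,)]

Reason: AVG vs SUM give different aggregate values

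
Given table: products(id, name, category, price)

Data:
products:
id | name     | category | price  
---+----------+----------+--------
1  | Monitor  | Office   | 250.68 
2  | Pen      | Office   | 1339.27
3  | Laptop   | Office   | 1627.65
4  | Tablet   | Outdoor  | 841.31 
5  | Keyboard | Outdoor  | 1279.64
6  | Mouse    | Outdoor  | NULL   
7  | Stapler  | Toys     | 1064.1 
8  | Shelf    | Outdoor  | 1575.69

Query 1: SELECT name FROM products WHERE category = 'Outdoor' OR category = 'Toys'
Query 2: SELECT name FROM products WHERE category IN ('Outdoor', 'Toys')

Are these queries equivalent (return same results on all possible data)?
Yes, equivalent

Both queries return: [('Keyboard',), ('Mouse',), ('Shelf',), ('Stapler',), ('Tablet',)]

Reason: OR vs IN are equivalent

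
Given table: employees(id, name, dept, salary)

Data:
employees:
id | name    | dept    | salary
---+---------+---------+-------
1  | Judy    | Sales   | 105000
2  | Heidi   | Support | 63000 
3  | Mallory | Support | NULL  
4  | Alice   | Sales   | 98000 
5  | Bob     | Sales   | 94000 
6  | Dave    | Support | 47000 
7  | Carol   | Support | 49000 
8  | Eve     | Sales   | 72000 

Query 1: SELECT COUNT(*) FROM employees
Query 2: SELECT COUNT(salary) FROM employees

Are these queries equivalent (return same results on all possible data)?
No, not equivalent

Query 1 returns: [(8,)]
Query 2 returns: [(7,)]

Reason: COUNT(*) includes NULLs, COUNT(column) excludes them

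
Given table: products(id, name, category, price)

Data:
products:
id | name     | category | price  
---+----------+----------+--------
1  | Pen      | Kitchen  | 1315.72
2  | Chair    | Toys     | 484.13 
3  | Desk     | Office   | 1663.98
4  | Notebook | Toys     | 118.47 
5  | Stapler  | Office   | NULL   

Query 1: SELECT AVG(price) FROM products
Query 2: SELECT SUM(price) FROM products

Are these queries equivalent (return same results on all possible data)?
No, not equivalent

Query 1 returns: [(895.575,)]
Query 2 returns: [(3582.3,)]

Reason: AVG vs SUM give different aggregate values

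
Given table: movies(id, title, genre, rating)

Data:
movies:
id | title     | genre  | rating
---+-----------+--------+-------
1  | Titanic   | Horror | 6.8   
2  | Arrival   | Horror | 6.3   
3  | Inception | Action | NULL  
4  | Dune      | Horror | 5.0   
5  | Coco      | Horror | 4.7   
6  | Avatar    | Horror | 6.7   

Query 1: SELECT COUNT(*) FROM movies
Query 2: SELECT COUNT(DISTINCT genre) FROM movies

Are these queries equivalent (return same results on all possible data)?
No, not equivalent

Query 1 returns: [(6,)]
Query 2 returns: [(2,)]

Reason: COUNT(*) counts rows, COUNT(DISTINCT genre) counts unique genres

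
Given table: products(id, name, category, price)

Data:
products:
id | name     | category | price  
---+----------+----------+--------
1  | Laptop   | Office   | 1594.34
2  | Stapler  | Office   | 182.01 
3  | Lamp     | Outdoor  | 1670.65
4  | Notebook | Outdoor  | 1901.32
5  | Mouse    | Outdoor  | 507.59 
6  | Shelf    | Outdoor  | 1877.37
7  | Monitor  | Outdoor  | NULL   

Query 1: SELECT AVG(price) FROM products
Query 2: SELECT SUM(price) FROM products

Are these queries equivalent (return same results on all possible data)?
No, not equivalent

Query 1 returns: [(1288.8799999999999,)]
Query 2 returns: [(7733.28,)]

Reason: AVG vs SUM give different aggregate values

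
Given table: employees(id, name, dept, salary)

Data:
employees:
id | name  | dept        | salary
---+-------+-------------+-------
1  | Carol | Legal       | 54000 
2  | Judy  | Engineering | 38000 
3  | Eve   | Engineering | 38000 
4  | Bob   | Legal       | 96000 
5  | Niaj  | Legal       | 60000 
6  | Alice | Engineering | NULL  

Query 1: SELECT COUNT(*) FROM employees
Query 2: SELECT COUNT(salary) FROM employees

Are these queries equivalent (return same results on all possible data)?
No, not equivalent

Query 1 returns: [(6,)]
Query 2 returns: [(5,)]

Reason: COUNT(*) includes NULLs, COUNT(column) excludes them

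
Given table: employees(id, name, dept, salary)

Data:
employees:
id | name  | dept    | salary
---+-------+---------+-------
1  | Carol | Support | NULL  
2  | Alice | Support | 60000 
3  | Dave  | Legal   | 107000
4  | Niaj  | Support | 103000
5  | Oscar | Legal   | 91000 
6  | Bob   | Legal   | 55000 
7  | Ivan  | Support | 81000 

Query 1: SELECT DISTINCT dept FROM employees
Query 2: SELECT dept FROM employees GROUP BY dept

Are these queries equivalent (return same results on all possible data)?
Yes, equivalent

Both queries return: [('Legal',), ('Support',)]

Reason: Both get unique depts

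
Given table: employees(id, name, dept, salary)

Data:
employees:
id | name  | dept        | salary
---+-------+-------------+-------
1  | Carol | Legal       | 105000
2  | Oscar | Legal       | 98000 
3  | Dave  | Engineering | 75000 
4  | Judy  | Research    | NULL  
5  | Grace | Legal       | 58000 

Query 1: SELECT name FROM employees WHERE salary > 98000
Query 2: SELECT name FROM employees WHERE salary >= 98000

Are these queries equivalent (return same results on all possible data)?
No, not equivalent

Query 1 returns: [('Carol',)]
Query 2 returns: [('Carol',), ('Oscar',)]

Reason: > vs >= gives different results when salary = 98000 exists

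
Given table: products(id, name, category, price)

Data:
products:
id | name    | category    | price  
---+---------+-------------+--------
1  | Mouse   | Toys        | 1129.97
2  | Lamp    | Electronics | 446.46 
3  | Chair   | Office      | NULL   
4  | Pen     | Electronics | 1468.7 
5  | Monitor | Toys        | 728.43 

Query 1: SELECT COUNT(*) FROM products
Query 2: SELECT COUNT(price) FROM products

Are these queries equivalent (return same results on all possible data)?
No, not equivalent

Query 1 returns: [(5,)]
Query 2 returns: [(4,)]

Reason: COUNT(*) includes NULLs, COUNT(column) excludes them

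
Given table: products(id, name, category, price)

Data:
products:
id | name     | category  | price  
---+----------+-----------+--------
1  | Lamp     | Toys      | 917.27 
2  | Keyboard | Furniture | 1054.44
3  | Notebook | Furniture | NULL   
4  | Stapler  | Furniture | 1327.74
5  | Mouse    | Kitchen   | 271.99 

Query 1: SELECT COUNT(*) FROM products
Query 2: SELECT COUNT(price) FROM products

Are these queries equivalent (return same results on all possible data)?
No, not equivalent

Query 1 returns: [(5,)]
Query 2 returns: [(4,)]

Reason: COUNT(*) includes NULLs, COUNT(column) excludes them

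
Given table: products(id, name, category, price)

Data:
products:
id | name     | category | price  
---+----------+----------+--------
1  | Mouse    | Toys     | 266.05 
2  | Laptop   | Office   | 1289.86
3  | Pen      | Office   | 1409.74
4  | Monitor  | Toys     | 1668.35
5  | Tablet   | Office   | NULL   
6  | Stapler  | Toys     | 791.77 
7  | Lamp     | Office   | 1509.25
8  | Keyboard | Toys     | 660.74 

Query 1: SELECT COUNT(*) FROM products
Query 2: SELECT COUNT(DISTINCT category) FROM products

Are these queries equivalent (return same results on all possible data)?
No, not equivalent

Query 1 returns: [(8,)]
Query 2 returns: [(2,)]

Reason: COUNT(*) counts rows, COUNT(DISTINCT category) counts unique categorys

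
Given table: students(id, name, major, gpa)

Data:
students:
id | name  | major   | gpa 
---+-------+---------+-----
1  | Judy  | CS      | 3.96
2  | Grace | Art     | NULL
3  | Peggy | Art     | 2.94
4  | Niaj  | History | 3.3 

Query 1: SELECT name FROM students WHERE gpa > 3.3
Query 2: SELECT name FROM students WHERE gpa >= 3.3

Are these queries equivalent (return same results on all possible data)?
No, not equivalent

Query 1 returns: [('Judy',)]
Query 2 returns: [('Judy',), ('Niaj',)]

Reason: > vs >= gives different results when gpa = 3.3 exists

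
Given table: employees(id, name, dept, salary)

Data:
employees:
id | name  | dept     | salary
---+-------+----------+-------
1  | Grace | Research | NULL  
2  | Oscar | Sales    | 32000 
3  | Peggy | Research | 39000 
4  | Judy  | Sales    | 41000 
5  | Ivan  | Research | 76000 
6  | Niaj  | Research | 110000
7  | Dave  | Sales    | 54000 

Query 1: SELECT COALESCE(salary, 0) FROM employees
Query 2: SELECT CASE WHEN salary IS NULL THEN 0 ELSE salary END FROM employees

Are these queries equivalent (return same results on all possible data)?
Yes, equivalent

Both queries return: [(0,), (32000,), (39000,), (41000,), (54000,), (76000,), (110000,)]

Reason: COALESCE vs CASE for NULL handling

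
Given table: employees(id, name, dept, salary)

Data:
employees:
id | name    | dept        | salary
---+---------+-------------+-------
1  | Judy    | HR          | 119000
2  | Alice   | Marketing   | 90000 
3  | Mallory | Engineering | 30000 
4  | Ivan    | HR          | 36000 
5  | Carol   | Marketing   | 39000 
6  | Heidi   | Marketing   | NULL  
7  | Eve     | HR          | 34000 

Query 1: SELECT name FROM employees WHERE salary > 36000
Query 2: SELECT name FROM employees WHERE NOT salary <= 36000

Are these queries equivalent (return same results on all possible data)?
Yes, equivalent

Both queries return: [('Alice',), ('Carol',), ('Judy',)]

Reason: Both filter salary > 36000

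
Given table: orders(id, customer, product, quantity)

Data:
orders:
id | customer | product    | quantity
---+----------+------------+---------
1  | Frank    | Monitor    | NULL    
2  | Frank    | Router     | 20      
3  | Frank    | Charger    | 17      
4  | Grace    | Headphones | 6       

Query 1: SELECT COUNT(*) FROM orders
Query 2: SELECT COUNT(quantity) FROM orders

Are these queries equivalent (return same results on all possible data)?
No, not equivalent

Query 1 returns: [(4,)]
Query 2 returns: [(3,)]

Reason: COUNT(*) includes NULLs, COUNT(column) excludes them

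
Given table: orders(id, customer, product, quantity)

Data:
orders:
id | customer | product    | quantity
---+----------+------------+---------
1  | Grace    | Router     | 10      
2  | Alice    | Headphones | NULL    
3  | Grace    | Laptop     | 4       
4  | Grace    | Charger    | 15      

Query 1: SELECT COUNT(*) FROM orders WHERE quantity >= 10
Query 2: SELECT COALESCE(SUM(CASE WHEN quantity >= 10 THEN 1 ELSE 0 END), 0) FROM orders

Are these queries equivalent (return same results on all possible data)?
Yes, equivalent

Both queries return: [(2,)]

Reason: COUNT with WHERE vs conditional SUM (COALESCE handles empty-table NULL)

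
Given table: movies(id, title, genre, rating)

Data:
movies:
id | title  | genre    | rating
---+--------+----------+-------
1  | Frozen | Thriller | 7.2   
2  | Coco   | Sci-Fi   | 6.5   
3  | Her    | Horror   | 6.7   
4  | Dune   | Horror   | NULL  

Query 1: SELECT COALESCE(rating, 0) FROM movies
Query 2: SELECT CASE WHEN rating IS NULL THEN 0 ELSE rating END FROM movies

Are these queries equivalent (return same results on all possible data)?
Yes, equivalent

Both queries return: [(0,), (6.5,), (6.7,), (7.2,)]

Reason: COALESCE vs CASE for NULL handling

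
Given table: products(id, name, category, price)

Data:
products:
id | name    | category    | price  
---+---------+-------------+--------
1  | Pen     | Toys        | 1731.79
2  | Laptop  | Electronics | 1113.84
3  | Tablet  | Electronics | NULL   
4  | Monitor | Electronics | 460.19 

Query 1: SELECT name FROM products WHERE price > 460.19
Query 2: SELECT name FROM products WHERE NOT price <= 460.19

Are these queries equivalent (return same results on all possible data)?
Yes, equivalent

Both queries return: [('Laptop',), ('Pen',)]

Reason: Both filter price > 460.19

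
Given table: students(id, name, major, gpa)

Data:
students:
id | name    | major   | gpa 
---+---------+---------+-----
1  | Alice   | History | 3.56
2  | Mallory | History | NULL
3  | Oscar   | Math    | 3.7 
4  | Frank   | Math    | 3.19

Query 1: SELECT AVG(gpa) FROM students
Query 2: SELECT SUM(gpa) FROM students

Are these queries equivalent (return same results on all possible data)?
No, not equivalent

Query 1 returns: [(3.483333333333333,)]
Query 2 returns: [(10.45,)]

Reason: AVG vs SUM give different aggregate values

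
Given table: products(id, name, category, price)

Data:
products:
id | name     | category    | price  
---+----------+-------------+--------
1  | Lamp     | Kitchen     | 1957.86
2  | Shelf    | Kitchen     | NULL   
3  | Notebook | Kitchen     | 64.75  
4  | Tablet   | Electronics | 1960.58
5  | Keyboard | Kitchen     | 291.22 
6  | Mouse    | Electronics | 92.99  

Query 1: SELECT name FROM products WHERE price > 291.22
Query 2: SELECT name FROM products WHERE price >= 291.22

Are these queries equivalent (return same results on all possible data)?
No, not equivalent

Query 1 returns: [('Lamp',), ('Tablet',)]
Query 2 returns: [('Lamp',), ('Tablet',), ('Keyboard',)]

Reason: > vs >= gives different results when price = 291.22 exists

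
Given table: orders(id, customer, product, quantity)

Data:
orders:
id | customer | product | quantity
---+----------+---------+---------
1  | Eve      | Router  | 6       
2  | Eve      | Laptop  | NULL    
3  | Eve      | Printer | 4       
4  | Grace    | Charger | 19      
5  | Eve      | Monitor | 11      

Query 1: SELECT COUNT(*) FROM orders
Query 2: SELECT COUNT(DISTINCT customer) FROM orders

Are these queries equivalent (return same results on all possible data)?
No, not equivalent

Query 1 returns: [(5,)]
Query 2 returns: [(2,)]

Reason: COUNT(*) counts rows, COUNT(DISTINCT customer) counts unique customers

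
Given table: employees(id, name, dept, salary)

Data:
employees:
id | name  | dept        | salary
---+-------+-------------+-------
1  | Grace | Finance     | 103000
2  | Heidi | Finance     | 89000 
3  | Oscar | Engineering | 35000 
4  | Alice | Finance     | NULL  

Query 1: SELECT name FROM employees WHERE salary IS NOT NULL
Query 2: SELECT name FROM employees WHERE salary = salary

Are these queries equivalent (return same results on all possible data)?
Yes, equivalent

Both queries return: [('Grace',), ('Heidi',), ('Oscar',)]

Reason: IS NOT NULL vs self-equality (both exclude NULLs)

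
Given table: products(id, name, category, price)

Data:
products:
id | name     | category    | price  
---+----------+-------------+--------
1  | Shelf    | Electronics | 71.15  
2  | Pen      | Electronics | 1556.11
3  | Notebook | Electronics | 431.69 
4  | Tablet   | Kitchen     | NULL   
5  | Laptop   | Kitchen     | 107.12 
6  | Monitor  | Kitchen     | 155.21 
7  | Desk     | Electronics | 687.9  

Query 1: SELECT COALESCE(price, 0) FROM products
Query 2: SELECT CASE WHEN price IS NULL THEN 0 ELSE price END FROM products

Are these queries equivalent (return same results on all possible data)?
Yes, equivalent

Both queries return: [(0,), (71.15,), (107.12,), (155.21,), (431.69,), (687.9,), (1556.11,)]

Reason: COALESCE vs CASE for NULL handling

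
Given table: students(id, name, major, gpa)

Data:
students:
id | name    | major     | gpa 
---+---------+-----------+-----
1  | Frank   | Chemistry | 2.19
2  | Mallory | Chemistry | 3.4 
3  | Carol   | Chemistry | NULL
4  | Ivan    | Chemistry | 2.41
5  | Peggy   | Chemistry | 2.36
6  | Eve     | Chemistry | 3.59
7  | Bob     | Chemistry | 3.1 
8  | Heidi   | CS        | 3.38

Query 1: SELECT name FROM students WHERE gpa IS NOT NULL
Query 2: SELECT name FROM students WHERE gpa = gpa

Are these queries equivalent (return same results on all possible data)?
Yes, equivalent

Both queries return: [('Bob',), ('Eve',), ('Frank',), ('Heidi',), ('Ivan',), ('Mallory',), ('Peggy',)]

Reason: IS NOT NULL vs self-equality (both exclude NULLs)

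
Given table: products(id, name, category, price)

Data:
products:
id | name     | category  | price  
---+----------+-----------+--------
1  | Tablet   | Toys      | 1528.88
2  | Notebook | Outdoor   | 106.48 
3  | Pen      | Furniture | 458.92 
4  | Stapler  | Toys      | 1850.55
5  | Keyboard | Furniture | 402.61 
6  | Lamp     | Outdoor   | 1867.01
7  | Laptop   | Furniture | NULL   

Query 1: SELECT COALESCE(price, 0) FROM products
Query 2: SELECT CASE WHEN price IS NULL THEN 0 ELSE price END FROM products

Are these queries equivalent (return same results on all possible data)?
Yes, equivalent

Both queries return: [(0,), (106.48,), (402.61,), (458.92,), (1528.88,), (1850.55,), (1867.01,)]

Reason: COALESCE vs CASE for NULL handling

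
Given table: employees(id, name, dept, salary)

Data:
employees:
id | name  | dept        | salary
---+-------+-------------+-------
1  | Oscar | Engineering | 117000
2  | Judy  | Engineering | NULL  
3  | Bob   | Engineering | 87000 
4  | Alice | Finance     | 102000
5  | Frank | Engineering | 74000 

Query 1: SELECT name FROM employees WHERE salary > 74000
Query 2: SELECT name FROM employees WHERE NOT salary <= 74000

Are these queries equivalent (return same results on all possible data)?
Yes, equivalent

Both queries return: [('Alice',), ('Bob',), ('Oscar',)]

Reason: Both filter salary > 74000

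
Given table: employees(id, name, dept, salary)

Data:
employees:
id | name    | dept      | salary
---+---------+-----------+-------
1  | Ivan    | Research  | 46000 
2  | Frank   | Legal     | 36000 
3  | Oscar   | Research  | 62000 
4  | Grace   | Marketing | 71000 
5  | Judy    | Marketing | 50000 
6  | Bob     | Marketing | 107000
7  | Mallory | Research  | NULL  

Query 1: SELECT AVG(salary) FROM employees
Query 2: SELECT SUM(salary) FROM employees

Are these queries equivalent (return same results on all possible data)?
No, not equivalent

Query 1 returns: [(62000.0,)]
Query 2 returns: [(372000,)]

Reason: AVG vs SUM give different aggregate values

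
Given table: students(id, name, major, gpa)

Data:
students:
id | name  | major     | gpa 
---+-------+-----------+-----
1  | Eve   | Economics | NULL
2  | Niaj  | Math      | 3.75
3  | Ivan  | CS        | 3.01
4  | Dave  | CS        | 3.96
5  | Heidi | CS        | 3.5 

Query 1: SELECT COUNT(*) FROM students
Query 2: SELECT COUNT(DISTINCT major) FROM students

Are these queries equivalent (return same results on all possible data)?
No, not equivalent

Query 1 returns: [(5,)]
Query 2 returns: [(3,)]

Reason: COUNT(*) counts rows, COUNT(DISTINCT major) counts unique majors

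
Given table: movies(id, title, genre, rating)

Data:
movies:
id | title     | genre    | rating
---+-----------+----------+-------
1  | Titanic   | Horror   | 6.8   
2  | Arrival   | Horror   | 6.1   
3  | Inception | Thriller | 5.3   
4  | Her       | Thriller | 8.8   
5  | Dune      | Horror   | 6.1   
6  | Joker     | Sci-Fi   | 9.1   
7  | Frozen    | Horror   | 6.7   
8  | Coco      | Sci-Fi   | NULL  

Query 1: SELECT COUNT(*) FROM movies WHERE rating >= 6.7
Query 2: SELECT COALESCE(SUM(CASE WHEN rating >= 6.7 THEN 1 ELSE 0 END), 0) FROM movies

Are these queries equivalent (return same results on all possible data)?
Yes, equivalent

Both queries return: [(4,)]

Reason: COUNT with WHERE vs conditional SUM (COALESCE handles empty-table NULL)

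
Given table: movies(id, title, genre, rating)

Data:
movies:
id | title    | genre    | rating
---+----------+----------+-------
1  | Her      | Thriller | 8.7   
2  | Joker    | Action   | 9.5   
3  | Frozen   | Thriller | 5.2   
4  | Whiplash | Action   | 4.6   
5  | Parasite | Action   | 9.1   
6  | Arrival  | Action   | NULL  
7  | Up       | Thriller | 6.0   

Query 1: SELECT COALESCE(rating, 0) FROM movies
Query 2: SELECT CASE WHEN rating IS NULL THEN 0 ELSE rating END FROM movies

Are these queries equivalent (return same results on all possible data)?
Yes, equivalent

Both queries return: [(0,), (4.6,), (5.2,), (6.0,), (8.7,), (9.1,), (9.5,)]

Reason: COALESCE vs CASE for NULL handling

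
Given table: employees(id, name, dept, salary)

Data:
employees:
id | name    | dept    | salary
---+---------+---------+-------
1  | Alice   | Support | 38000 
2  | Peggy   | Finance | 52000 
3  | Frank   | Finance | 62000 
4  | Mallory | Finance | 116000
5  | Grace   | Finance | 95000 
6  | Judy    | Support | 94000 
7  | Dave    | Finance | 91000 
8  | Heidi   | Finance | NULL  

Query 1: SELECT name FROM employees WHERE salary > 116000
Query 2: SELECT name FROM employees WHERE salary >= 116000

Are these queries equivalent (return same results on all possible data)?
No, not equivalent

Query 1 returns: []
Query 2 returns: [('Mallory',)]

Reason: > vs >= gives different results when salary = 116000 exists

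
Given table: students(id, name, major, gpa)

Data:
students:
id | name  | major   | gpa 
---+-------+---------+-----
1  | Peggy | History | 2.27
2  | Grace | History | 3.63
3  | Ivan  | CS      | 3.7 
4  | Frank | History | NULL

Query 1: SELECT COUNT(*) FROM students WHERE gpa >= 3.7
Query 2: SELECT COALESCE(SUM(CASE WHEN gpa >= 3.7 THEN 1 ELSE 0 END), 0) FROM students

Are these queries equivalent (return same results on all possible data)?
Yes, equivalent

Both queries return: [(1,)]

Reason: COUNT with WHERE vs conditional SUM (COALESCE handles empty-table NULL)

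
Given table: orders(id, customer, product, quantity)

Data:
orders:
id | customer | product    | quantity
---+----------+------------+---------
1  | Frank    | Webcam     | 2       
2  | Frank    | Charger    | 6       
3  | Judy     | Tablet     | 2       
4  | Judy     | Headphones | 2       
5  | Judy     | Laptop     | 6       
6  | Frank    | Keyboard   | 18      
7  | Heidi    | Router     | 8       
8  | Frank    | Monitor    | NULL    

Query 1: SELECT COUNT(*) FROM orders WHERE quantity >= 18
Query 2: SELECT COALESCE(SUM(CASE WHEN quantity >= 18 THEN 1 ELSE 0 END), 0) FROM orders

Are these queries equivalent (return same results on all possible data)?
Yes, equivalent

Both queries return: [(1,)]

Reason: COUNT with WHERE vs conditional SUM (COALESCE handles empty-table NULL)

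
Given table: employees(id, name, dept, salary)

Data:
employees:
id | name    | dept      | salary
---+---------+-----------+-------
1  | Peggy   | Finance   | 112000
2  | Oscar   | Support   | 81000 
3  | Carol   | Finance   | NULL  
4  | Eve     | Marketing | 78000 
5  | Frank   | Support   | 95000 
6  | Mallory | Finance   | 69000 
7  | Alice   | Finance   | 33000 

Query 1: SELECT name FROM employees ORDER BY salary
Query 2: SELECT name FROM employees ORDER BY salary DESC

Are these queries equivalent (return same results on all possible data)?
No, not equivalent

Query 1 returns: [('Carol',), ('Alice',), ('Mallory',), ('Eve',), ('Oscar',), ('Frank',), ('Peggy',)]
Query 2 returns: [('Peggy',), ('Frank',), ('Oscar',), ('Eve',), ('Mallory',), ('Alice',), ('Carol',)]

Reason: ASC vs DESC gives opposite ordering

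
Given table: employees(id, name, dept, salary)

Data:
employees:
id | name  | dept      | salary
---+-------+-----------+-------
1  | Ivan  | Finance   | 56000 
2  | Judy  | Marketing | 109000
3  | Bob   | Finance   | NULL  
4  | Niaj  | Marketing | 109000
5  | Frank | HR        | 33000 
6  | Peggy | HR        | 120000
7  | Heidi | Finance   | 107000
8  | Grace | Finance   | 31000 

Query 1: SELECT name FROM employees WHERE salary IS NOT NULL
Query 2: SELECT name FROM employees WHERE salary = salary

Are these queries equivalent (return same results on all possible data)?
Yes, equivalent

Both queries return: [('Frank',), ('Grace',), ('Heidi',), ('Ivan',), ('Judy',), ('Niaj',), ('Peggy',)]

Reason: IS NOT NULL vs self-equality (both exclude NULLs)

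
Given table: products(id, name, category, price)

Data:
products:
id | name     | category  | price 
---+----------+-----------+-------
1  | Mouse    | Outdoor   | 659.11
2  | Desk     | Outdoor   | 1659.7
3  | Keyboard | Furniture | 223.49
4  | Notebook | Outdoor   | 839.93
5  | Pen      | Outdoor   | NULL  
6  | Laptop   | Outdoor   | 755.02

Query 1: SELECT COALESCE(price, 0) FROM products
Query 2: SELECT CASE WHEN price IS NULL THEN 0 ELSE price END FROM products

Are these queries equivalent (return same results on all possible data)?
Yes, equivalent

Both queries return: [(0,), (223.49,), (659.11,), (755.02,), (839.93,), (1659.7,)]

Reason: COALESCE vs CASE for NULL handling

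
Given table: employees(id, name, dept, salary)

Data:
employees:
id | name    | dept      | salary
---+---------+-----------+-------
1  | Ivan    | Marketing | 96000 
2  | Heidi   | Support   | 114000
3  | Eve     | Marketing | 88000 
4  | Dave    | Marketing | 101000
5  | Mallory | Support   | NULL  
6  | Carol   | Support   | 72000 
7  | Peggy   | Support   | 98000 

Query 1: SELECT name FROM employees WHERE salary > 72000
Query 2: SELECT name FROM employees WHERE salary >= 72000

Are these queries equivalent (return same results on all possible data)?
No, not equivalent

Query 1 returns: [('Ivan',), ('Heidi',), ('Eve',), ('Dave',), ('Peggy',)]
Query 2 returns: [('Ivan',), ('Heidi',), ('Eve',), ('Dave',), ('Carol',), ('Peggy',)]

Reason: > vs >= gives different results when salary = 72000 exists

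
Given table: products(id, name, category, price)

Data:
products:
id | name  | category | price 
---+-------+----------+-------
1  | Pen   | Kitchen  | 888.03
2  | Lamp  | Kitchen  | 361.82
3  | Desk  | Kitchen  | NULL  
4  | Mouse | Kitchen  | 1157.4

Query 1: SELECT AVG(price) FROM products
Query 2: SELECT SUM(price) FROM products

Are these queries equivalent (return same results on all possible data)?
No, not equivalent

Query 1 returns: [(802.4166666666666,)]
Query 2 returns: [(2407.25,)]

Reason: AVG vs SUM give different aggregate values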